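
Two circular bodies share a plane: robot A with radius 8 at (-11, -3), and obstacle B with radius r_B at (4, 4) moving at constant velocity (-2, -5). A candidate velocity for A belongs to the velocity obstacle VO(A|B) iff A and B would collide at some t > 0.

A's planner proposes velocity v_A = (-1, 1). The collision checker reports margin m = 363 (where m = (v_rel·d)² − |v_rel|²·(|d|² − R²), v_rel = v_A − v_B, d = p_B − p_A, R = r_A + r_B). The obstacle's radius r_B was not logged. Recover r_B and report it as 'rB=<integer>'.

m = 363
d = (15, 7);  v_rel = (1, 6),  |v_rel|² = 37
v_rel×d = (1)·(7) − (6)·(15) = -83
since m = R²·37 − (-83)²:  R² = (6889 + 363) / 37 = 196
R = √196 = 14  ⇒  r_B = 14 − 8 = 6

rB=6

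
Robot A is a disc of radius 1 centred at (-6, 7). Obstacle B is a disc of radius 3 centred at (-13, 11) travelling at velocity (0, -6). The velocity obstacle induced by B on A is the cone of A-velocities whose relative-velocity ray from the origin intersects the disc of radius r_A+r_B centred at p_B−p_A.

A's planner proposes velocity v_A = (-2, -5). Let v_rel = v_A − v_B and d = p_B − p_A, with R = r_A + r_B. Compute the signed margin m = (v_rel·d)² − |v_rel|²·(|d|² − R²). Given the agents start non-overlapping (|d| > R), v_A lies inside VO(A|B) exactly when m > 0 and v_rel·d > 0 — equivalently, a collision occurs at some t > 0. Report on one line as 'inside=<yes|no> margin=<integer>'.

d = (-7, 4),  |d|² = 65;  R = 1+3 = 4,  c = 65−4² = 49
v_rel = (-2, 1),  |v_rel|² = 5;  v_rel·d = (-2)·(-7) + (1)·(4) = 18
5·t² − 36·t + 49 = 0  ⇒  m = 18² − 5·49 = 79
m = 79 > 0,  v_rel·d = 18 > 0  ⇒  inside

inside=yes margin=79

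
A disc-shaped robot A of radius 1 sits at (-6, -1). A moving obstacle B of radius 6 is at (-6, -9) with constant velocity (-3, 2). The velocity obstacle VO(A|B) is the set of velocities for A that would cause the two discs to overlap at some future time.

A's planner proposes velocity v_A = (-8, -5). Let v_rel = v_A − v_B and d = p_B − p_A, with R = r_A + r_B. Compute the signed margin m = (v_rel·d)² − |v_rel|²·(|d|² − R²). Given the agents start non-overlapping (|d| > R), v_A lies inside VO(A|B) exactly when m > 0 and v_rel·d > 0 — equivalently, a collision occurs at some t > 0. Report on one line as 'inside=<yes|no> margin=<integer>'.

d = (0, -8),  |d|² = 64;  R = 1+6 = 7,  c = 64−7² = 15
v_rel = (-5, -7),  |v_rel|² = 74;  v_rel·d = (-5)·(0) + (-7)·(-8) = 56
74·t² − 112·t + 15 = 0  ⇒  m = 56² − 74·15 = 2026
m = 2026 > 0,  v_rel·d = 56 > 0  ⇒  inside

inside=yes margin=2026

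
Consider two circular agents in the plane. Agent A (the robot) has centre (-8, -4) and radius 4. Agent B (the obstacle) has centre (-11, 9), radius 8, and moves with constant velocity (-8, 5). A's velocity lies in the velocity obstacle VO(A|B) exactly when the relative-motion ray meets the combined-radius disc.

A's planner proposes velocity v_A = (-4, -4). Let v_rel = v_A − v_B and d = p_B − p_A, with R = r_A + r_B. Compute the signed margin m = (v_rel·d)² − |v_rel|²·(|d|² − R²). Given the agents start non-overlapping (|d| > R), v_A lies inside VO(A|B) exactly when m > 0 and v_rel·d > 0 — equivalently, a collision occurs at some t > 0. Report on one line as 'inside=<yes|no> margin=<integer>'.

d = (-3, 13),  |d|² = 178;  R = 4+8 = 12,  c = 178−12² = 34
v_rel = (4, -9),  |v_rel|² = 97;  v_rel·d = (4)·(-3) + (-9)·(13) = -129
97·t² + 258·t + 34 = 0  ⇒  m = (-129)² − 97·34 = 13343
m = 13343 > 0,  v_rel·d = -129 < 0  ⇒  outside

inside=no margin=13343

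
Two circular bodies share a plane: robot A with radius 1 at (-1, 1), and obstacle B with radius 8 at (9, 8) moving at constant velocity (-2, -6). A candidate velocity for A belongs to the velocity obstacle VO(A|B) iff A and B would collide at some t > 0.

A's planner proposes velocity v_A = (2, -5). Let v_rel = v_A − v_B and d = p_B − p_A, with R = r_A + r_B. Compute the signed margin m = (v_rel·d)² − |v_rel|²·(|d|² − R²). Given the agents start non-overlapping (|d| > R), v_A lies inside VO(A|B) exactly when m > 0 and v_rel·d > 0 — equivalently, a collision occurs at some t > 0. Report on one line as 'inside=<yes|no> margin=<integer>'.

d = (10, 7),  |d|² = 149;  R = 1+8 = 9,  c = 149−9² = 68
v_rel = (4, 1),  |v_rel|² = 17;  v_rel·d = (4)·(10) + (1)·(7) = 47
17·t² − 94·t + 68 = 0  ⇒  m = 47² − 17·68 = 1053
m = 1053 > 0,  v_rel·d = 47 > 0  ⇒  inside

inside=yes margin=1053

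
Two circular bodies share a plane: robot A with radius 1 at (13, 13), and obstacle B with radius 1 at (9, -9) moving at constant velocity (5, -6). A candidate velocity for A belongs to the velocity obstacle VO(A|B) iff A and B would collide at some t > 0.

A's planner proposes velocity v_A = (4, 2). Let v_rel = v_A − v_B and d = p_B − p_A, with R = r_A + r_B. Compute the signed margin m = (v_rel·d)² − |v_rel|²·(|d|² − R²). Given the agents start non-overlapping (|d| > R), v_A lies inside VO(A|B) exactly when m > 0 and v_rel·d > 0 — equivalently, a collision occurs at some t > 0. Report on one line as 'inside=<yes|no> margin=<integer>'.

d = (-4, -22),  |d|² = 500;  R = 1+1 = 2,  c = 500−2² = 496
v_rel = (-1, 8),  |v_rel|² = 65;  v_rel·d = (-1)·(-4) + (8)·(-22) = -172
65·t² + 344·t + 496 = 0  ⇒  m = (-172)² − 65·496 = -2656
m = -2656 < 0,  v_rel·d = -172 < 0  ⇒  outside

inside=no margin=-2656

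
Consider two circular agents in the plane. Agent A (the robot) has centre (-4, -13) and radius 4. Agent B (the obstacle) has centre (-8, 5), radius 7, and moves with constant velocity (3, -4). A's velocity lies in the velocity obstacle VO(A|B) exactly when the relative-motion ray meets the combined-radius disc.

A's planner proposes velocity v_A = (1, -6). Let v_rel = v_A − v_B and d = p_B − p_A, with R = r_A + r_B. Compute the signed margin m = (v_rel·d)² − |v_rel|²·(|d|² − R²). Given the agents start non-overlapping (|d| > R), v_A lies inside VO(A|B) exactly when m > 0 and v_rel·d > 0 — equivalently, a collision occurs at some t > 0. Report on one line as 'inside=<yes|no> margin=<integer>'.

d = (-4, 18),  |d|² = 340;  R = 4+7 = 11,  c = 340−11² = 219
v_rel = (-2, -2),  |v_rel|² = 8;  v_rel·d = (-2)·(-4) + (-2)·(18) = -28
8·t² + 56·t + 219 = 0  ⇒  m = (-28)² − 8·219 = -968
m = -968 < 0,  v_rel·d = -28 < 0  ⇒  outside

inside=no margin=-968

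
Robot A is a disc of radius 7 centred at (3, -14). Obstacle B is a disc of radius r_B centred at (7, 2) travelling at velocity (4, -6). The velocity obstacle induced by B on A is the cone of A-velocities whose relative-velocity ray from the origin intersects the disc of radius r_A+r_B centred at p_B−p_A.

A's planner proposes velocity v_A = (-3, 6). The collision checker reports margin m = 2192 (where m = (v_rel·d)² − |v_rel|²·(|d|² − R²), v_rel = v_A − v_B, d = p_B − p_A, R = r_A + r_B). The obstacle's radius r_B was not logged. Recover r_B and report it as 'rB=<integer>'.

m = 2192
d = (4, 16);  v_rel = (-7, 12),  |v_rel|² = 193
v_rel×d = (-7)·(16) − (12)·(4) = -160
since m = R²·193 − (-160)²:  R² = (25600 + 2192) / 193 = 144
R = √144 = 12  ⇒  r_B = 12 − 7 = 5

rB=5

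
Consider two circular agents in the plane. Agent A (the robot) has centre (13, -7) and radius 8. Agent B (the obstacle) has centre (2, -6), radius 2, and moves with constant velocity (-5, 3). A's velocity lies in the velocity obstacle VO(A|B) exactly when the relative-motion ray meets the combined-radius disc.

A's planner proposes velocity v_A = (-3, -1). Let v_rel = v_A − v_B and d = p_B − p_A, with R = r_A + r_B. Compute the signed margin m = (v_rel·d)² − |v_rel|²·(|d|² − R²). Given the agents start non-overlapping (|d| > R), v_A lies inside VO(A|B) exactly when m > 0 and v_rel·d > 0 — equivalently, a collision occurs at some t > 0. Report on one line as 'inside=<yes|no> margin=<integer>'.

d = (-11, 1),  |d|² = 122;  R = 8+2 = 10,  c = 122−10² = 22
v_rel = (2, -4),  |v_rel|² = 20;  v_rel·d = (2)·(-11) + (-4)·(1) = -26
20·t² + 52·t + 22 = 0  ⇒  m = (-26)² − 20·22 = 236
m = 236 > 0,  v_rel·d = -26 < 0  ⇒  outside

inside=no margin=236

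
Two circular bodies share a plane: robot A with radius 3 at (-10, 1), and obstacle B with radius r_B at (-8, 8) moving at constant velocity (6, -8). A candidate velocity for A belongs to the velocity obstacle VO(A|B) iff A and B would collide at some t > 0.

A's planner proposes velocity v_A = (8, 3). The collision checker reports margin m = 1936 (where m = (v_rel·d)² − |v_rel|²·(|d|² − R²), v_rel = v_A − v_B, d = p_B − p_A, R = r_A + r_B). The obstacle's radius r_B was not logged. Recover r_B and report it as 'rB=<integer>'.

m = 1936
d = (2, 7);  v_rel = (2, 11),  |v_rel|² = 125
v_rel×d = (2)·(7) − (11)·(2) = -8
since m = R²·125 − (-8)²:  R² = (64 + 1936) / 125 = 16
R = √16 = 4  ⇒  r_B = 4 − 3 = 1

rB=1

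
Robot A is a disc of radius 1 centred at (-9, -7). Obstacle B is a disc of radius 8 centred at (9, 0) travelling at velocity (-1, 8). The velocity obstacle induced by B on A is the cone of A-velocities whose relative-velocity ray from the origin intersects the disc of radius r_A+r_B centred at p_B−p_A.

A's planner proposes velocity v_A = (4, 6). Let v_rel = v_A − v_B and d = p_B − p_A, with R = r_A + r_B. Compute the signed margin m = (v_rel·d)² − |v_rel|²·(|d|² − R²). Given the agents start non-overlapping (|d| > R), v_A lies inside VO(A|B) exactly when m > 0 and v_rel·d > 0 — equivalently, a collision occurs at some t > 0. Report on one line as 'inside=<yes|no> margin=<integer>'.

d = (18, 7),  |d|² = 373;  R = 1+8 = 9,  c = 373−9² = 292
v_rel = (5, -2),  |v_rel|² = 29;  v_rel·d = (5)·(18) + (-2)·(7) = 76
29·t² − 152·t + 292 = 0  ⇒  m = 76² − 29·292 = -2692
m = -2692 < 0,  v_rel·d = 76 > 0  ⇒  outside

inside=no margin=-2692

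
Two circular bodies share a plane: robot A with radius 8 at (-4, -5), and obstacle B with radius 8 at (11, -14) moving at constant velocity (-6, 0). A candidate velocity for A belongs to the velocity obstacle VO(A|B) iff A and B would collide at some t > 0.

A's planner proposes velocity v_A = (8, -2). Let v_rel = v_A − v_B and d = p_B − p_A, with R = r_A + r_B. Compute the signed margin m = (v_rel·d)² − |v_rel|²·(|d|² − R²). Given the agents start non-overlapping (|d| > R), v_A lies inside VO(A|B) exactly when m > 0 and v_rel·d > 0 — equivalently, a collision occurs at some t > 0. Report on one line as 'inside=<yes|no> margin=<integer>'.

d = (15, -9),  |d|² = 306;  R = 8+8 = 16,  c = 306−16² = 50
v_rel = (14, -2),  |v_rel|² = 200;  v_rel·d = (14)·(15) + (-2)·(-9) = 228
200·t² − 456·t + 50 = 0  ⇒  m = 228² − 200·50 = 41984
m = 41984 > 0,  v_rel·d = 228 > 0  ⇒  inside

inside=yes margin=41984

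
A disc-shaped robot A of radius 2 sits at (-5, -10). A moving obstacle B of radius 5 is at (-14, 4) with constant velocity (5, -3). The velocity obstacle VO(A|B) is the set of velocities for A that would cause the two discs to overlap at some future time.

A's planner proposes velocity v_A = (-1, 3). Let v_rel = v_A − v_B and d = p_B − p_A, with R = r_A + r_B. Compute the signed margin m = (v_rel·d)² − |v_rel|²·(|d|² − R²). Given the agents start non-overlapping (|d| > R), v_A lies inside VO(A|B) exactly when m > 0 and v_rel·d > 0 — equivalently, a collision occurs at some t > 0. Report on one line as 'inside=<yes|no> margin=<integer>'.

d = (-9, 14),  |d|² = 277;  R = 2+5 = 7,  c = 277−7² = 228
v_rel = (-6, 6),  |v_rel|² = 72;  v_rel·d = (-6)·(-9) + (6)·(14) = 138
72·t² − 276·t + 228 = 0  ⇒  m = 138² − 72·228 = 2628
m = 2628 > 0,  v_rel·d = 138 > 0  ⇒  inside

inside=yes margin=2628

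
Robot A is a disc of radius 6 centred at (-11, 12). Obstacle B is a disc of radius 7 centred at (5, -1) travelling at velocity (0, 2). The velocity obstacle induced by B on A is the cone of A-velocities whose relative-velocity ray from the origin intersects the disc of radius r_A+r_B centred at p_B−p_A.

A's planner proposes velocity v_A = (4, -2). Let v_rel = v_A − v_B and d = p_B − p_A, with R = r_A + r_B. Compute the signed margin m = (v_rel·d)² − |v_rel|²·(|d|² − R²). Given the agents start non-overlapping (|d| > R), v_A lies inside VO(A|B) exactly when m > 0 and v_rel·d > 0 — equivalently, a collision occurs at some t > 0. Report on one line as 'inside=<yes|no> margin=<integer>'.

d = (16, -13),  |d|² = 425;  R = 6+7 = 13,  c = 425−13² = 256
v_rel = (4, -4),  |v_rel|² = 32;  v_rel·d = (4)·(16) + (-4)·(-13) = 116
32·t² − 232·t + 256 = 0  ⇒  m = 116² − 32·256 = 5264
m = 5264 > 0,  v_rel·d = 116 > 0  ⇒  inside

inside=yes margin=5264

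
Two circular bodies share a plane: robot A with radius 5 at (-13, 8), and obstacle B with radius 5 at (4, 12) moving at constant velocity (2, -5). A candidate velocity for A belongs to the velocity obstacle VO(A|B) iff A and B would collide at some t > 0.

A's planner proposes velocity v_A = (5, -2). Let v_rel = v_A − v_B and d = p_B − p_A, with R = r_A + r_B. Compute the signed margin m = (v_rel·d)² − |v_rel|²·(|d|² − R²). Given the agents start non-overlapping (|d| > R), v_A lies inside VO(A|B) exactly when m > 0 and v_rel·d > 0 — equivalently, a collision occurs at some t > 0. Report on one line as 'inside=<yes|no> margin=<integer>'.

d = (17, 4),  |d|² = 305;  R = 5+5 = 10,  c = 305−10² = 205
v_rel = (3, 3),  |v_rel|² = 18;  v_rel·d = (3)·(17) + (3)·(4) = 63
18·t² − 126·t + 205 = 0  ⇒  m = 63² − 18·205 = 279
m = 279 > 0,  v_rel·d = 63 > 0  ⇒  inside

inside=yes margin=279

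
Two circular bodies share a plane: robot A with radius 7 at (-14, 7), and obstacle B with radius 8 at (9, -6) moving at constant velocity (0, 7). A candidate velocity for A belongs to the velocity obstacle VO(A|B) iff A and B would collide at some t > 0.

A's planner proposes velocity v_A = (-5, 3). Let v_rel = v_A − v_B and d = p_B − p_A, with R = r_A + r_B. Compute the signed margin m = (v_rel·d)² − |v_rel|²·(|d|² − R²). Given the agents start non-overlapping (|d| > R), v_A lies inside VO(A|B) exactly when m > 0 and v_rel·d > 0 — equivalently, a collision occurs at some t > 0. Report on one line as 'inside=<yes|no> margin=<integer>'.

d = (23, -13),  |d|² = 698;  R = 7+8 = 15,  c = 698−15² = 473
v_rel = (-5, -4),  |v_rel|² = 41;  v_rel·d = (-5)·(23) + (-4)·(-13) = -63
41·t² + 126·t + 473 = 0  ⇒  m = (-63)² − 41·473 = -15424
m = -15424 < 0,  v_rel·d = -63 < 0  ⇒  outside

inside=no margin=-15424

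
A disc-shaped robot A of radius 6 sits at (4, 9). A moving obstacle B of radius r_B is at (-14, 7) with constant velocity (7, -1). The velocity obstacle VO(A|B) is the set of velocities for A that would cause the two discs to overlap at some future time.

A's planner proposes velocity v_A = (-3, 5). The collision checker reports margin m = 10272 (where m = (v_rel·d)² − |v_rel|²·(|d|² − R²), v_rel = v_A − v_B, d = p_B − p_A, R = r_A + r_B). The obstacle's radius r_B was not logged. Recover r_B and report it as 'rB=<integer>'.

m = 10272
d = (-18, -2);  v_rel = (-10, 6),  |v_rel|² = 136
v_rel×d = (-10)·(-2) − (6)·(-18) = 128
since m = R²·136 − 128²:  R² = (16384 + 10272) / 136 = 196
R = √196 = 14  ⇒  r_B = 14 − 6 = 8

rB=8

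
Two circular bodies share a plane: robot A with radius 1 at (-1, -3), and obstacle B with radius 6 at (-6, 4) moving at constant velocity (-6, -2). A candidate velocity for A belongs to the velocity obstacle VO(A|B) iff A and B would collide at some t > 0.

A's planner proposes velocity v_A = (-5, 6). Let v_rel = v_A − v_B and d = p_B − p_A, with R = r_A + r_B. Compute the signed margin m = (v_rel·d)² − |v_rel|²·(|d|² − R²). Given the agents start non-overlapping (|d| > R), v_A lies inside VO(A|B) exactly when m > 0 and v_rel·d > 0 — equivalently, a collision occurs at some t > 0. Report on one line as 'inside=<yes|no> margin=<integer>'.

d = (-5, 7),  |d|² = 74;  R = 1+6 = 7,  c = 74−7² = 25
v_rel = (1, 8),  |v_rel|² = 65;  v_rel·d = (1)·(-5) + (8)·(7) = 51
65·t² − 102·t + 25 = 0  ⇒  m = 51² − 65·25 = 976
m = 976 > 0,  v_rel·d = 51 > 0  ⇒  inside

inside=yes margin=976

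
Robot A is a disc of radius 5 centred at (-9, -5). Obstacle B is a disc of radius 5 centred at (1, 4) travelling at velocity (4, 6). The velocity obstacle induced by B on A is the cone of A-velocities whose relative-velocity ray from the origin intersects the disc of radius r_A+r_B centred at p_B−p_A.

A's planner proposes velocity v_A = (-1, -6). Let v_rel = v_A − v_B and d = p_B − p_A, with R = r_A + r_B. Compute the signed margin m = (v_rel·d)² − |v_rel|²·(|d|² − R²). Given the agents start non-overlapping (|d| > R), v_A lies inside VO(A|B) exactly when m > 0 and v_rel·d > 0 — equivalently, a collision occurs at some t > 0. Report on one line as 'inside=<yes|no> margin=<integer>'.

d = (10, 9),  |d|² = 181;  R = 5+5 = 10,  c = 181−10² = 81
v_rel = (-5, -12),  |v_rel|² = 169;  v_rel·d = (-5)·(10) + (-12)·(9) = -158
169·t² + 316·t + 81 = 0  ⇒  m = (-158)² − 169·81 = 11275
m = 11275 > 0,  v_rel·d = -158 < 0  ⇒  outside

inside=no margin=11275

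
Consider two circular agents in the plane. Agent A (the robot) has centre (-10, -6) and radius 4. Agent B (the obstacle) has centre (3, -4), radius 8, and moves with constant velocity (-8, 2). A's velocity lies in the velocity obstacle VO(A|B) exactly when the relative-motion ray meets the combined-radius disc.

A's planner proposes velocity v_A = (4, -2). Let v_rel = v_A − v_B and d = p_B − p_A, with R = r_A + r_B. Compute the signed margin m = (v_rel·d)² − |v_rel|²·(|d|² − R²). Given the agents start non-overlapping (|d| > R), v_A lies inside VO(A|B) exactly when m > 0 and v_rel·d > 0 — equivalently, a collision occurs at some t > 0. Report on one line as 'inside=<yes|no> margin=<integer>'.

d = (13, 2),  |d|² = 173;  R = 4+8 = 12,  c = 173−12² = 29
v_rel = (12, -4),  |v_rel|² = 160;  v_rel·d = (12)·(13) + (-4)·(2) = 148
160·t² − 296·t + 29 = 0  ⇒  m = 148² − 160·29 = 17264
m = 17264 > 0,  v_rel·d = 148 > 0  ⇒  inside

inside=yes margin=17264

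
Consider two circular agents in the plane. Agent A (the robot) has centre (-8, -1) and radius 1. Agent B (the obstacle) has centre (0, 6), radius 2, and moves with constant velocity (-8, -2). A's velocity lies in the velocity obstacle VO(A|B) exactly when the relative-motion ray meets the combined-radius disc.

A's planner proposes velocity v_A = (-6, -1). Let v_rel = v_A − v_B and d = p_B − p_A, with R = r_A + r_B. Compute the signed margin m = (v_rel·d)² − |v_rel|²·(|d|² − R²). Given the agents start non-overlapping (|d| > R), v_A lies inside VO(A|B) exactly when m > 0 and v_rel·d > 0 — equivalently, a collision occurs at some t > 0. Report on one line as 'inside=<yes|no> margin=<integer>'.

d = (8, 7),  |d|² = 113;  R = 1+2 = 3,  c = 113−3² = 104
v_rel = (2, 1),  |v_rel|² = 5;  v_rel·d = (2)·(8) + (1)·(7) = 23
5·t² − 46·t + 104 = 0  ⇒  m = 23² − 5·104 = 9
m = 9 > 0,  v_rel·d = 23 > 0  ⇒  inside

inside=yes margin=9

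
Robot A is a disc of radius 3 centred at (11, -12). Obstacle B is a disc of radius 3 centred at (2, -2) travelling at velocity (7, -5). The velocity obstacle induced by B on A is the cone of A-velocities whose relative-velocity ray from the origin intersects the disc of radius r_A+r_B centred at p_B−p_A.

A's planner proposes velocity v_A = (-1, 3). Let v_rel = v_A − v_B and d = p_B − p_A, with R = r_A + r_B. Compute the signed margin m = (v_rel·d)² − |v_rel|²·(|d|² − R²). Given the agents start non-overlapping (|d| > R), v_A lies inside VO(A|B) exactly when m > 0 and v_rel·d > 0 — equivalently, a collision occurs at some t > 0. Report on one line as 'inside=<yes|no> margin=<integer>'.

d = (-9, 10),  |d|² = 181;  R = 3+3 = 6,  c = 181−6² = 145
v_rel = (-8, 8),  |v_rel|² = 128;  v_rel·d = (-8)·(-9) + (8)·(10) = 152
128·t² − 304·t + 145 = 0  ⇒  m = 152² − 128·145 = 4544
m = 4544 > 0,  v_rel·d = 152 > 0  ⇒  inside

inside=yes margin=4544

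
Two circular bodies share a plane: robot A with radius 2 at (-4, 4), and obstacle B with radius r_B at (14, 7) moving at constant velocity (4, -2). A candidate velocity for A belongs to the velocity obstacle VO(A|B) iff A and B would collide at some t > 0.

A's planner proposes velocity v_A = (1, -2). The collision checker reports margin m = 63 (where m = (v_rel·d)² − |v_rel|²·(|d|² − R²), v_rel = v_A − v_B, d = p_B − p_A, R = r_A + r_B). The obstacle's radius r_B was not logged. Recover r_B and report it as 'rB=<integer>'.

m = 63
d = (18, 3);  v_rel = (-3, 0),  |v_rel|² = 9
v_rel×d = (-3)·(3) − (0)·(18) = -9
since m = R²·9 − (-9)²:  R² = (81 + 63) / 9 = 16
R = √16 = 4  ⇒  r_B = 4 − 2 = 2

rB=2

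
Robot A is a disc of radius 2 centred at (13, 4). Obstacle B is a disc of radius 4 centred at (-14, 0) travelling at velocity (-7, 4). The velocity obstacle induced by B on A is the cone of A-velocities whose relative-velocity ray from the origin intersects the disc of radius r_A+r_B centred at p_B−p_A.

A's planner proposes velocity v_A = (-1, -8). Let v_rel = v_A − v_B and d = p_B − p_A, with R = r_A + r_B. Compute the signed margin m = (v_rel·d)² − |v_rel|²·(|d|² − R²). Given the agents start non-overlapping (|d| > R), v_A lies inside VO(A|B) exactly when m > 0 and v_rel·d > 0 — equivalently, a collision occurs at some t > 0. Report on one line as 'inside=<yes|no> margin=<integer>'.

d = (-27, -4),  |d|² = 745;  R = 2+4 = 6,  c = 745−6² = 709
v_rel = (6, -12),  |v_rel|² = 180;  v_rel·d = (6)·(-27) + (-12)·(-4) = -114
180·t² + 228·t + 709 = 0  ⇒  m = (-114)² − 180·709 = -114624
m = -114624 < 0,  v_rel·d = -114 < 0  ⇒  outside

inside=no margin=-114624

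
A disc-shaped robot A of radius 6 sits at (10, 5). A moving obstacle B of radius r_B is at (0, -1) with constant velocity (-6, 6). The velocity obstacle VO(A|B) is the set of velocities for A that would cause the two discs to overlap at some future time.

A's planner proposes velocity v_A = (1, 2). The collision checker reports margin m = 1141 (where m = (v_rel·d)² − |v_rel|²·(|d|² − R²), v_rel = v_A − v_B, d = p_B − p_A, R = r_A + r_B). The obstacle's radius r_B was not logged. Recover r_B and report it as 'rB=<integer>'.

m = 1141
d = (-10, -6);  v_rel = (7, -4),  |v_rel|² = 65
v_rel×d = (7)·(-6) − (-4)·(-10) = -82
since m = R²·65 − (-82)²:  R² = (6724 + 1141) / 65 = 121
R = √121 = 11  ⇒  r_B = 11 − 6 = 5

rB=5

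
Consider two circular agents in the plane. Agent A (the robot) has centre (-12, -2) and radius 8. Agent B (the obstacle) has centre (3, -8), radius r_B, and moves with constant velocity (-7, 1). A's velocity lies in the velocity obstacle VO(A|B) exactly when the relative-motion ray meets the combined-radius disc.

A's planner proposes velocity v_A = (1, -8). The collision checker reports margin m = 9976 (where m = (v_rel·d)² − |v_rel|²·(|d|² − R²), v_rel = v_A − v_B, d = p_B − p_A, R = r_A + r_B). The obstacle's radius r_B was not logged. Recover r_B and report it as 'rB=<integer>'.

m = 9976
d = (15, -6);  v_rel = (8, -9),  |v_rel|² = 145
v_rel×d = (8)·(-6) − (-9)·(15) = 87
since m = R²·145 − 87²:  R² = (7569 + 9976) / 145 = 121
R = √121 = 11  ⇒  r_B = 11 − 8 = 3

rB=3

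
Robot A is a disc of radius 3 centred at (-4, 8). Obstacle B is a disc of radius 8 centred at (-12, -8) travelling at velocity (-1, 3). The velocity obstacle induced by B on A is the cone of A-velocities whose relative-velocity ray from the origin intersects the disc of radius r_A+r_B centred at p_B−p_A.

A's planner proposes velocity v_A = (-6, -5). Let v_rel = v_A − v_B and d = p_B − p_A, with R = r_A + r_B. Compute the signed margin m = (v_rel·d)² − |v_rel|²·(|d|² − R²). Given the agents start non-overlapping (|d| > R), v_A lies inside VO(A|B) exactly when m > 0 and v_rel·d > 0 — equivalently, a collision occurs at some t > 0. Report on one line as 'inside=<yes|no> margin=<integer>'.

d = (-8, -16),  |d|² = 320;  R = 3+8 = 11,  c = 320−11² = 199
v_rel = (-5, -8),  |v_rel|² = 89;  v_rel·d = (-5)·(-8) + (-8)·(-16) = 168
89·t² − 336·t + 199 = 0  ⇒  m = 168² − 89·199 = 10513
m = 10513 > 0,  v_rel·d = 168 > 0  ⇒  inside

inside=yes margin=10513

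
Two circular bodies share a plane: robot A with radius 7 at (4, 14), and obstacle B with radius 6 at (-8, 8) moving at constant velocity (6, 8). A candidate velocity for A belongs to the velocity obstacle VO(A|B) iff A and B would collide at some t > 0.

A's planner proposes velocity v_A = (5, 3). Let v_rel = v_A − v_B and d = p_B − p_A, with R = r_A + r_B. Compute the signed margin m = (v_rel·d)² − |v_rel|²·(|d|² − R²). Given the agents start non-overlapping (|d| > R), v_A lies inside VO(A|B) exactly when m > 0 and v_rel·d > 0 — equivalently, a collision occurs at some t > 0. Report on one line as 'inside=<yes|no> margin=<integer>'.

d = (-12, -6),  |d|² = 180;  R = 7+6 = 13,  c = 180−13² = 11
v_rel = (-1, -5),  |v_rel|² = 26;  v_rel·d = (-1)·(-12) + (-5)·(-6) = 42
26·t² − 84·t + 11 = 0  ⇒  m = 42² − 26·11 = 1478
m = 1478 > 0,  v_rel·d = 42 > 0  ⇒  inside

inside=yes margin=1478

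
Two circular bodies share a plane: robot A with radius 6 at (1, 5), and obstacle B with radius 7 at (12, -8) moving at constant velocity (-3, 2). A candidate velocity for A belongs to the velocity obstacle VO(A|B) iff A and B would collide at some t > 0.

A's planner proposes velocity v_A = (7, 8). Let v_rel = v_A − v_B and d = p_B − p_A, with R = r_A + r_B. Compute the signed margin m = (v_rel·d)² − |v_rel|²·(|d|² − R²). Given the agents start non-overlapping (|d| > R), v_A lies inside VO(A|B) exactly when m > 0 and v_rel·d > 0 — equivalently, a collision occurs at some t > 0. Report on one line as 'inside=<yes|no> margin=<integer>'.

d = (11, -13),  |d|² = 290;  R = 6+7 = 13,  c = 290−13² = 121
v_rel = (10, 6),  |v_rel|² = 136;  v_rel·d = (10)·(11) + (6)·(-13) = 32
136·t² − 64·t + 121 = 0  ⇒  m = 32² − 136·121 = -15432
m = -15432 < 0,  v_rel·d = 32 > 0  ⇒  outside

inside=no margin=-15432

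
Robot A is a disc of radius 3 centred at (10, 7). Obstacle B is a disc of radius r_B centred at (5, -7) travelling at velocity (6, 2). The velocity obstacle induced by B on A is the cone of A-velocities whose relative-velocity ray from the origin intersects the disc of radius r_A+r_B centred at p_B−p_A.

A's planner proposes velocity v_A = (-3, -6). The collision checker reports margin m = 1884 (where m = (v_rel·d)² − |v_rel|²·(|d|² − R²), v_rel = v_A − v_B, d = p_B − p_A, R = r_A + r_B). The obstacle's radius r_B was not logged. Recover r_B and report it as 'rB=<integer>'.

m = 1884
d = (-5, -14);  v_rel = (-9, -8),  |v_rel|² = 145
v_rel×d = (-9)·(-14) − (-8)·(-5) = 86
since m = R²·145 − 86²:  R² = (7396 + 1884) / 145 = 64
R = √64 = 8  ⇒  r_B = 8 − 3 = 5

rB=5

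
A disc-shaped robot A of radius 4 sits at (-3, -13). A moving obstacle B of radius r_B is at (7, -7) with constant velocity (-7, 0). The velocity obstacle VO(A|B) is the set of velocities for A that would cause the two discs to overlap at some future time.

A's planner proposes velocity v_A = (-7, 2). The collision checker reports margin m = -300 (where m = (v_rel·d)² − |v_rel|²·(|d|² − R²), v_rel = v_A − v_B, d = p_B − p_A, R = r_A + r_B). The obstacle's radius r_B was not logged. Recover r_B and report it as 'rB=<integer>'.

m = -300
d = (10, 6);  v_rel = (0, 2),  |v_rel|² = 4
v_rel×d = (0)·(6) − (2)·(10) = -20
since m = R²·4 − (-20)²:  R² = (400 + -300) / 4 = 25
R = √25 = 5  ⇒  r_B = 5 − 4 = 1

rB=1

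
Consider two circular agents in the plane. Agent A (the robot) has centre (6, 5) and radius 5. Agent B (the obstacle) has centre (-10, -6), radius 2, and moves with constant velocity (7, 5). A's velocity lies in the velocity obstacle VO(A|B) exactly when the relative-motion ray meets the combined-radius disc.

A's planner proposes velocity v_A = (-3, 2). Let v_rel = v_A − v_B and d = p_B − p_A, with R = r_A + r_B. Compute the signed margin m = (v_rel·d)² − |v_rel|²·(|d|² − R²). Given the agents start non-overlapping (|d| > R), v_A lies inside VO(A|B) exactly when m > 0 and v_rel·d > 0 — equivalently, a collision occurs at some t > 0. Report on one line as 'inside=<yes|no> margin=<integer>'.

d = (-16, -11),  |d|² = 377;  R = 5+2 = 7,  c = 377−7² = 328
v_rel = (-10, -3),  |v_rel|² = 109;  v_rel·d = (-10)·(-16) + (-3)·(-11) = 193
109·t² − 386·t + 328 = 0  ⇒  m = 193² − 109·328 = 1497
m = 1497 > 0,  v_rel·d = 193 > 0  ⇒  inside

inside=yes margin=1497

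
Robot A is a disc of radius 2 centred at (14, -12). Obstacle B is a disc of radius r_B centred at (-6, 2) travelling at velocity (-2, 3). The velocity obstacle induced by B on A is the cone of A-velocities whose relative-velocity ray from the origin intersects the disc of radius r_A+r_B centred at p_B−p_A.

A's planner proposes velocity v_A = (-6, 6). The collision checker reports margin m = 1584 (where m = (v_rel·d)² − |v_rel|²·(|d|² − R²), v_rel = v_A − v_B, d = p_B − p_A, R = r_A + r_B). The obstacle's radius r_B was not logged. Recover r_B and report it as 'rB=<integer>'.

m = 1584
d = (-20, 14);  v_rel = (-4, 3),  |v_rel|² = 25
v_rel×d = (-4)·(14) − (3)·(-20) = 4
since m = R²·25 − 4²:  R² = (16 + 1584) / 25 = 64
R = √64 = 8  ⇒  r_B = 8 − 2 = 6

rB=6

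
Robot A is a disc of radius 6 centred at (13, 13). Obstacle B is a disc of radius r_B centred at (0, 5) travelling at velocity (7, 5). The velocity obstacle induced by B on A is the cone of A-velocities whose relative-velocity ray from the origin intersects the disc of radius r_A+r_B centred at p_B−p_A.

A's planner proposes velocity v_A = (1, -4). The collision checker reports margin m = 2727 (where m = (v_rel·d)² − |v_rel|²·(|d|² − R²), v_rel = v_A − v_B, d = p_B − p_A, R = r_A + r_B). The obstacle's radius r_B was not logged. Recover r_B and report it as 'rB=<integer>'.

m = 2727
d = (-13, -8);  v_rel = (-6, -9),  |v_rel|² = 117
v_rel×d = (-6)·(-8) − (-9)·(-13) = -69
since m = R²·117 − (-69)²:  R² = (4761 + 2727) / 117 = 64
R = √64 = 8  ⇒  r_B = 8 − 6 = 2

rB=2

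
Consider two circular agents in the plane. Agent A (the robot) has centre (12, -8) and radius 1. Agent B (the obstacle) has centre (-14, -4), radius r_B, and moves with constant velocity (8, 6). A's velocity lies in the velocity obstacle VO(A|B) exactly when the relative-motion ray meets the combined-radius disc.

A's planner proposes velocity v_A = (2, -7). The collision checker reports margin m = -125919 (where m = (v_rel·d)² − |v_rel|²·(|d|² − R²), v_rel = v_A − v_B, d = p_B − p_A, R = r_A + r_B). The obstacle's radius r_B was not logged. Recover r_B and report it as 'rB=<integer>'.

m = -125919
d = (-26, 4);  v_rel = (-6, -13),  |v_rel|² = 205
v_rel×d = (-6)·(4) − (-13)·(-26) = -362
since m = R²·205 − (-362)²:  R² = (131044 + -125919) / 205 = 25
R = √25 = 5  ⇒  r_B = 5 − 1 = 4

rB=4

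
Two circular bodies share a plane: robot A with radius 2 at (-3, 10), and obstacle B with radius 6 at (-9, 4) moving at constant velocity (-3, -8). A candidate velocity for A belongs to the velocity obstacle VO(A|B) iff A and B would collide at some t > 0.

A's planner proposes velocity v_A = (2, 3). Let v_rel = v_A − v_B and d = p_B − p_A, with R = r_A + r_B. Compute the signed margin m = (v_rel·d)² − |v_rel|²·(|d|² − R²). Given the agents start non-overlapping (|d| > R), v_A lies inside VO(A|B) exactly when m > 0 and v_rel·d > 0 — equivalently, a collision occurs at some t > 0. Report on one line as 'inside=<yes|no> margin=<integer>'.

d = (-6, -6),  |d|² = 72;  R = 2+6 = 8,  c = 72−8² = 8
v_rel = (5, 11),  |v_rel|² = 146;  v_rel·d = (5)·(-6) + (11)·(-6) = -96
146·t² + 192·t + 8 = 0  ⇒  m = (-96)² − 146·8 = 8048
m = 8048 > 0,  v_rel·d = -96 < 0  ⇒  outside

inside=no margin=8048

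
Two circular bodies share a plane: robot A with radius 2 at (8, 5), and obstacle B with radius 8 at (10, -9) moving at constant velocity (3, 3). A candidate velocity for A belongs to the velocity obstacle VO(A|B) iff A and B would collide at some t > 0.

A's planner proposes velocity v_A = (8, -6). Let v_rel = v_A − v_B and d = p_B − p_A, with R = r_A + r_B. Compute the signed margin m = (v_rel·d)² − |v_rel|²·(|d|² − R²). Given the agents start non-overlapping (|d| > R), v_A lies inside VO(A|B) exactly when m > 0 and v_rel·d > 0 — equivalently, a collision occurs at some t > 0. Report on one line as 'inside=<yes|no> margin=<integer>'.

d = (2, -14),  |d|² = 200;  R = 2+8 = 10,  c = 200−10² = 100
v_rel = (5, -9),  |v_rel|² = 106;  v_rel·d = (5)·(2) + (-9)·(-14) = 136
106·t² − 272·t + 100 = 0  ⇒  m = 136² − 106·100 = 7896
m = 7896 > 0,  v_rel·d = 136 > 0  ⇒  inside

inside=yes margin=7896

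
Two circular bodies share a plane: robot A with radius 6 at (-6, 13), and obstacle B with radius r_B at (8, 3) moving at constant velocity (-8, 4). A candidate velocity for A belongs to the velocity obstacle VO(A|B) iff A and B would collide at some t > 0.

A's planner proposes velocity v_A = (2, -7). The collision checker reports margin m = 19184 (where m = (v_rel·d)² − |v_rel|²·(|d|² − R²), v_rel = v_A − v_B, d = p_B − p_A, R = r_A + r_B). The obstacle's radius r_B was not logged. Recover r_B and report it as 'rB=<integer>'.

m = 19184
d = (14, -10);  v_rel = (10, -11),  |v_rel|² = 221
v_rel×d = (10)·(-10) − (-11)·(14) = 54
since m = R²·221 − 54²:  R² = (2916 + 19184) / 221 = 100
R = √100 = 10  ⇒  r_B = 10 − 6 = 4

rB=4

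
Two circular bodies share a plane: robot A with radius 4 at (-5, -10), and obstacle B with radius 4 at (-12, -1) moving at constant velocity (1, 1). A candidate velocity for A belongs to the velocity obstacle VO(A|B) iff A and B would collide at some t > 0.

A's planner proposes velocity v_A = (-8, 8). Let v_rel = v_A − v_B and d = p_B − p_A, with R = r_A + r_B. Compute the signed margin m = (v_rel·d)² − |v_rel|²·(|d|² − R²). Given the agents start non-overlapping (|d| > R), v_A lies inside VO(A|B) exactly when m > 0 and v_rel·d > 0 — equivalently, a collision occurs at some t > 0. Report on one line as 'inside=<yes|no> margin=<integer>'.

d = (-7, 9),  |d|² = 130;  R = 4+4 = 8,  c = 130−8² = 66
v_rel = (-9, 7),  |v_rel|² = 130;  v_rel·d = (-9)·(-7) + (7)·(9) = 126
130·t² − 252·t + 66 = 0  ⇒  m = 126² − 130·66 = 7296
m = 7296 > 0,  v_rel·d = 126 > 0  ⇒  inside

inside=yes margin=7296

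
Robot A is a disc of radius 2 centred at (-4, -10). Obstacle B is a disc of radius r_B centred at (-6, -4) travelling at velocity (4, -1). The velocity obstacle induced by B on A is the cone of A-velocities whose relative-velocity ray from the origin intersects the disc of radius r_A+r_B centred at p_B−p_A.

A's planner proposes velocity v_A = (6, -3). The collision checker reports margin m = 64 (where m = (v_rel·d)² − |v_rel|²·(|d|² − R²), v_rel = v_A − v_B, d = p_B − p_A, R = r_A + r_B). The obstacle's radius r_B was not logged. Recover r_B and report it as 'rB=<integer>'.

m = 64
d = (-2, 6);  v_rel = (2, -2),  |v_rel|² = 8
v_rel×d = (2)·(6) − (-2)·(-2) = 8
since m = R²·8 − 8²:  R² = (64 + 64) / 8 = 16
R = √16 = 4  ⇒  r_B = 4 − 2 = 2

rB=2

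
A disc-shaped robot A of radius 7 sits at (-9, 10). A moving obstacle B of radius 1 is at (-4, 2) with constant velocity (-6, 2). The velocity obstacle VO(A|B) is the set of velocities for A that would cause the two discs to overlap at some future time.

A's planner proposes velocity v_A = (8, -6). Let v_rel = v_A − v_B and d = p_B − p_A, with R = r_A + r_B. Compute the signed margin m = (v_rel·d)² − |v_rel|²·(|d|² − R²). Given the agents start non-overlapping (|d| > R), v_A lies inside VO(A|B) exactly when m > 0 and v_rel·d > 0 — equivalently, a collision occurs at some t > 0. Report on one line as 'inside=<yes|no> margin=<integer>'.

d = (5, -8),  |d|² = 89;  R = 7+1 = 8,  c = 89−8² = 25
v_rel = (14, -8),  |v_rel|² = 260;  v_rel·d = (14)·(5) + (-8)·(-8) = 134
260·t² − 268·t + 25 = 0  ⇒  m = 134² − 260·25 = 11456
m = 11456 > 0,  v_rel·d = 134 > 0  ⇒  inside

inside=yes margin=11456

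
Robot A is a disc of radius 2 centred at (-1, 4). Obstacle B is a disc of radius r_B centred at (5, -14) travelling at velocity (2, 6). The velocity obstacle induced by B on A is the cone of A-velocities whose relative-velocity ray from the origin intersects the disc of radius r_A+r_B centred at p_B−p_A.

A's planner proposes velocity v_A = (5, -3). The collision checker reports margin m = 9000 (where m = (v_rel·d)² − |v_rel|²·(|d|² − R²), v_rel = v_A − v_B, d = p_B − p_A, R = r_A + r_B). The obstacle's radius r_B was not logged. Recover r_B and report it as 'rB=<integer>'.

m = 9000
d = (6, -18);  v_rel = (3, -9),  |v_rel|² = 90
v_rel×d = (3)·(-18) − (-9)·(6) = 0
since m = R²·90 − 0²:  R² = (0 + 9000) / 90 = 100
R = √100 = 10  ⇒  r_B = 10 − 2 = 8

rB=8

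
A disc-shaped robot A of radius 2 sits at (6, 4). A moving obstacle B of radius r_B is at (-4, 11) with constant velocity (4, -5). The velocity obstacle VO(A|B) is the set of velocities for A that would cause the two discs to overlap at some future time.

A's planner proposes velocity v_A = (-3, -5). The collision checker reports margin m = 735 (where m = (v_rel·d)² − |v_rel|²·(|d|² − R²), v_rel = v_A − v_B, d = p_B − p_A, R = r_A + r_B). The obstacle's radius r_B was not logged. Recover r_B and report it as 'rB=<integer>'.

m = 735
d = (-10, 7);  v_rel = (-7, 0),  |v_rel|² = 49
v_rel×d = (-7)·(7) − (0)·(-10) = -49
since m = R²·49 − (-49)²:  R² = (2401 + 735) / 49 = 64
R = √64 = 8  ⇒  r_B = 8 − 2 = 6

rB=6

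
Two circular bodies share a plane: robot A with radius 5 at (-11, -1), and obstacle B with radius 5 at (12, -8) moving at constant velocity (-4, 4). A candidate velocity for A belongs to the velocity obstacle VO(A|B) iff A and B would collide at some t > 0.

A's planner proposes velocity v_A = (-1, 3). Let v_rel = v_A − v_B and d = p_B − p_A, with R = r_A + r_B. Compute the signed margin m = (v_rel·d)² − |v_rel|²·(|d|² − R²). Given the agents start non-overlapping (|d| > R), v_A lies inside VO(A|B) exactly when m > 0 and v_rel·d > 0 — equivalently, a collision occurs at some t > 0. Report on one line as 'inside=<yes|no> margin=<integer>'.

d = (23, -7),  |d|² = 578;  R = 5+5 = 10,  c = 578−10² = 478
v_rel = (3, -1),  |v_rel|² = 10;  v_rel·d = (3)·(23) + (-1)·(-7) = 76
10·t² − 152·t + 478 = 0  ⇒  m = 76² − 10·478 = 996
m = 996 > 0,  v_rel·d = 76 > 0  ⇒  inside

inside=yes margin=996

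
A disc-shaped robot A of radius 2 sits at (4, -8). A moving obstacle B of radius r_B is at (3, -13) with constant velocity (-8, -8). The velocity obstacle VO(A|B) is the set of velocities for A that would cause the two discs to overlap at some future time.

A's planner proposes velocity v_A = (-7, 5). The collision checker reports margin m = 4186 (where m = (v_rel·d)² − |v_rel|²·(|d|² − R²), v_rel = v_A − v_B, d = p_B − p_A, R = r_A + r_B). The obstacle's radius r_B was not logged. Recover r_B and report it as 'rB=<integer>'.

m = 4186
d = (-1, -5);  v_rel = (1, 13),  |v_rel|² = 170
v_rel×d = (1)·(-5) − (13)·(-1) = 8
since m = R²·170 − 8²:  R² = (64 + 4186) / 170 = 25
R = √25 = 5  ⇒  r_B = 5 − 2 = 3

rB=3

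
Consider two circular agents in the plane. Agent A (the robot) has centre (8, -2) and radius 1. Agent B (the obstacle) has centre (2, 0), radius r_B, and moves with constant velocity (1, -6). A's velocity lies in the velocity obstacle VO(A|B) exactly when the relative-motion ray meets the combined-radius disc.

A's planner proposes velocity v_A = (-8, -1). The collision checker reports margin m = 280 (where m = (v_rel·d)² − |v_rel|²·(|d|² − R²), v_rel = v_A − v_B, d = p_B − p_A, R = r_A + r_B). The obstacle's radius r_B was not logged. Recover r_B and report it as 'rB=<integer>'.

m = 280
d = (-6, 2);  v_rel = (-9, 5),  |v_rel|² = 106
v_rel×d = (-9)·(2) − (5)·(-6) = 12
since m = R²·106 − 12²:  R² = (144 + 280) / 106 = 4
R = √4 = 2  ⇒  r_B = 2 − 1 = 1

rB=1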